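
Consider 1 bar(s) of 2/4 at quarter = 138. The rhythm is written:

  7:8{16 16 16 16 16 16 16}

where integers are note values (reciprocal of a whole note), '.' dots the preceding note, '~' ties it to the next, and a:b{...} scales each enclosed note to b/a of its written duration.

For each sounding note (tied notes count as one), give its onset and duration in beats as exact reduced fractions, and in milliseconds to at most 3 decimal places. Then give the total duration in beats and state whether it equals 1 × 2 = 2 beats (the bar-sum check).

1) 0.0ms=0b +124.224ms=2/7b
2) 124.224ms=2/7b +124.224ms=2/7b
3) 248.447ms=4/7b +124.224ms=2/7b
4) 372.671ms=6/7b +124.224ms=2/7b
5) 496.894ms=8/7b +124.224ms=2/7b
6) 621.118ms=10/7b +124.224ms=2/7b
7) 745.342ms=12/7b +124.224ms=2/7b
Σ=2b of 2 (138bpm 2/4) — PASS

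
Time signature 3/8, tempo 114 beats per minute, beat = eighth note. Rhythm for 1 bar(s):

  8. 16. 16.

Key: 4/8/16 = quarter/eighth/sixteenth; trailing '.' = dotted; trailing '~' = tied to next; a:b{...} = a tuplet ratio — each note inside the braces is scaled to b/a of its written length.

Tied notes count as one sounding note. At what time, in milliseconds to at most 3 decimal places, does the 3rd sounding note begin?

1. 0.0ms @ 0 + 789.474ms (3/2)
2. 789.474ms @ 3/2 + 394.737ms (3/4)
3. 1184.211ms @ 9/4 + 394.737ms (3/4)

note 3 onset = 9/4b = 1184.211ms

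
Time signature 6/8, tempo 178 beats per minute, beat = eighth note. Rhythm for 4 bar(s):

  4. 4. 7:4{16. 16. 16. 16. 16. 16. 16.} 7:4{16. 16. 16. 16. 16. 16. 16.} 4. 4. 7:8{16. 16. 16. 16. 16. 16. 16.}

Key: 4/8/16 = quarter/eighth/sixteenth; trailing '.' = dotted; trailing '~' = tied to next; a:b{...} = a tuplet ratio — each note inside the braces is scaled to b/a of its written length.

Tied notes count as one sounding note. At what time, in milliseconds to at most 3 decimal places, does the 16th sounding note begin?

note 16 onset = 81/7b = 3900.482ms

1. 0.0ms @ 0 + 1011.236ms (3)
2. 1011.236ms @ 3 + 1011.236ms (3)
3. 2022.472ms @ 6 + 144.462ms (3/7)
4. 2166.934ms @ 45/7 + 144.462ms (3/7)
5. 2311.396ms @ 48/7 + 144.462ms (3/7)
6. 2455.859ms @ 51/7 + 144.462ms (3/7)
7. 2600.321ms @ 54/7 + 144.462ms (3/7)
8. 2744.783ms @ 57/7 + 144.462ms (3/7)
9. 2889.246ms @ 60/7 + 144.462ms (3/7)
10. 3033.708ms @ 9 + 144.462ms (3/7)
11. 3178.17ms @ 66/7 + 144.462ms (3/7)
12. 3322.632ms @ 69/7 + 144.462ms (3/7)
13. 3467.095ms @ 72/7 + 144.462ms (3/7)
14. 3611.557ms @ 75/7 + 144.462ms (3/7)
15. 3756.019ms @ 78/7 + 144.462ms (3/7)
16. 3900.482ms @ 81/7 + 144.462ms (3/7)
17. 4044.944ms @ 12 + 1011.236ms (3)
18. 5056.18ms @ 15 + 1011.236ms (3)
19. 6067.416ms @ 18 + 288.925ms (6/7)
20. 6356.34ms @ 132/7 + 288.925ms (6/7)
21. 6645.265ms @ 138/7 + 288.925ms (6/7)
22. 6934.189ms @ 144/7 + 288.925ms (6/7)
23. 7223.114ms @ 150/7 + 288.925ms (6/7)
24. 7512.039ms @ 156/7 + 288.925ms (6/7)
25. 7800.963ms @ 162/7 + 288.925ms (6/7)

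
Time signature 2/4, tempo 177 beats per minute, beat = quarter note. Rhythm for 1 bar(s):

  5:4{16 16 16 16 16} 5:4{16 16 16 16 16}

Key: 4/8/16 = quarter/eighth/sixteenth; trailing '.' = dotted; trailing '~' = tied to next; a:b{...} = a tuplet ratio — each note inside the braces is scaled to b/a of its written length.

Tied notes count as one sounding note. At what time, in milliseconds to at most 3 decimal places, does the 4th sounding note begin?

note 4 onset = 3/5b = 203.39ms

1. 0.0ms @ 0 + 67.797ms (1/5)
2. 67.797ms @ 1/5 + 67.797ms (1/5)
3. 135.593ms @ 2/5 + 67.797ms (1/5)
4. 203.39ms @ 3/5 + 67.797ms (1/5)
5. 271.186ms @ 4/5 + 67.797ms (1/5)
6. 338.983ms @ 1 + 67.797ms (1/5)
7. 406.78ms @ 6/5 + 67.797ms (1/5)
8. 474.576ms @ 7/5 + 67.797ms (1/5)
9. 542.373ms @ 8/5 + 67.797ms (1/5)
10. 610.169ms @ 9/5 + 67.797ms (1/5)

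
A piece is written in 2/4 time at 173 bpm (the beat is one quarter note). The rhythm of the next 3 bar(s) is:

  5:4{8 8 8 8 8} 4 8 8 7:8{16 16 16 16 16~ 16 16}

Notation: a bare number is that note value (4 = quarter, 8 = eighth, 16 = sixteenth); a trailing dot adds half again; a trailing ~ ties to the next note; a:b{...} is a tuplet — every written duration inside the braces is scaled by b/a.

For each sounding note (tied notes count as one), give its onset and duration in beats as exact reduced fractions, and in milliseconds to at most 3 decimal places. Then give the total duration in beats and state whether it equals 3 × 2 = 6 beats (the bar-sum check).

1) 0.0ms=0b +138.728ms=2/5b
2) 138.728ms=2/5b +138.728ms=2/5b
3) 277.457ms=4/5b +138.728ms=2/5b
4) 416.185ms=6/5b +138.728ms=2/5b
5) 554.913ms=8/5b +138.728ms=2/5b
6) 693.642ms=2b +346.821ms=1b
7) 1040.462ms=3b +173.41ms=1/2b
8) 1213.873ms=7/2b +173.41ms=1/2b
9) 1387.283ms=4b +99.092ms=2/7b
10) 1486.375ms=30/7b +99.092ms=2/7b
11) 1585.467ms=32/7b +99.092ms=2/7b
12) 1684.558ms=34/7b +99.092ms=2/7b
13) 1783.65ms=36/7b +198.183ms=4/7b
14) 1981.833ms=40/7b +99.092ms=2/7b
Σ=6b of 6 (173bpm 2/4) — PASS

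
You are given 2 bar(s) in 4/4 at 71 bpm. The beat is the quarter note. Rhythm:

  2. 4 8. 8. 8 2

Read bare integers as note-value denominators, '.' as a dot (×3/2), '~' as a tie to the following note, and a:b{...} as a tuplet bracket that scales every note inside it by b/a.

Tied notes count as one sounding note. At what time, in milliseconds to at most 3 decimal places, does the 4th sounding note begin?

note 4 onset = 19/4b = 4014.085ms

1. 0.0ms @ 0 + 2535.211ms (3)
2. 2535.211ms @ 3 + 845.07ms (1)
3. 3380.282ms @ 4 + 633.803ms (3/4)
4. 4014.085ms @ 19/4 + 633.803ms (3/4)
5. 4647.887ms @ 11/2 + 422.535ms (1/2)
6. 5070.423ms @ 6 + 1690.141ms (2)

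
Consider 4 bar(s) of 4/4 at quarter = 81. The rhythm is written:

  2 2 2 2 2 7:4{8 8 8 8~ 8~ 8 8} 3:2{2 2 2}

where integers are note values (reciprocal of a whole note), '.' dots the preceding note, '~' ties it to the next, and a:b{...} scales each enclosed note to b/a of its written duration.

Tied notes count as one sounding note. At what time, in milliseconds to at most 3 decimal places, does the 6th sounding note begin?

note 6 onset = 10b = 7407.407ms

1. 0.0ms @ 0 + 1481.481ms (2)
2. 1481.481ms @ 2 + 1481.481ms (2)
3. 2962.963ms @ 4 + 1481.481ms (2)
4. 4444.444ms @ 6 + 1481.481ms (2)
5. 5925.926ms @ 8 + 1481.481ms (2)
6. 7407.407ms @ 10 + 211.64ms (2/7)
7. 7619.048ms @ 72/7 + 211.64ms (2/7)
8. 7830.688ms @ 74/7 + 211.64ms (2/7)
9. 8042.328ms @ 76/7 + 634.921ms (6/7)
10. 8677.249ms @ 82/7 + 211.64ms (2/7)
11. 8888.889ms @ 12 + 987.654ms (4/3)
12. 9876.543ms @ 40/3 + 987.654ms (4/3)
13. 10864.198ms @ 44/3 + 987.654ms (4/3)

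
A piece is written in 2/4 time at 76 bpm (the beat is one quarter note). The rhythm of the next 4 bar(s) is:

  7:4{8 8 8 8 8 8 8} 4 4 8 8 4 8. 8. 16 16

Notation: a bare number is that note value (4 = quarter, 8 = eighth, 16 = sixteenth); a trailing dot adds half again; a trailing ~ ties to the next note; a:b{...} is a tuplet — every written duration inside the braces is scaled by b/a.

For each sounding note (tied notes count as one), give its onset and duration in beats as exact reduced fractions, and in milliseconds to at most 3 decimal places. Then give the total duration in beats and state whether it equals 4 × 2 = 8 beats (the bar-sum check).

1) 0.0ms=0b +225.564ms=2/7b
2) 225.564ms=2/7b +225.564ms=2/7b
3) 451.128ms=4/7b +225.564ms=2/7b
4) 676.692ms=6/7b +225.564ms=2/7b
5) 902.256ms=8/7b +225.564ms=2/7b
6) 1127.82ms=10/7b +225.564ms=2/7b
7) 1353.383ms=12/7b +225.564ms=2/7b
8) 1578.947ms=2b +789.474ms=1b
9) 2368.421ms=3b +789.474ms=1b
10) 3157.895ms=4b +394.737ms=1/2b
11) 3552.632ms=9/2b +394.737ms=1/2b
12) 3947.368ms=5b +789.474ms=1b
13) 4736.842ms=6b +592.105ms=3/4b
14) 5328.947ms=27/4b +592.105ms=3/4b
15) 5921.053ms=15/2b +197.368ms=1/4b
16) 6118.421ms=31/4b +197.368ms=1/4b
Σ=8b of 8 (76bpm 2/4) — PASS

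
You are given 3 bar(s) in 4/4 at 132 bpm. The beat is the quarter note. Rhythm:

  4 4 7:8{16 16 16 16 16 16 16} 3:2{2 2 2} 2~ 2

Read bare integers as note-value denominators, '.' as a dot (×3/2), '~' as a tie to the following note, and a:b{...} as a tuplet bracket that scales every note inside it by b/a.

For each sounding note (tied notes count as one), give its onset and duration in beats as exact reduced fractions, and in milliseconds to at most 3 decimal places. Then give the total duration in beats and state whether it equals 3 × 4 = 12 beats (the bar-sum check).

1) 0.0ms=0b +454.545ms=1b
2) 454.545ms=1b +454.545ms=1b
3) 909.091ms=2b +129.87ms=2/7b
4) 1038.961ms=16/7b +129.87ms=2/7b
5) 1168.831ms=18/7b +129.87ms=2/7b
6) 1298.701ms=20/7b +129.87ms=2/7b
7) 1428.571ms=22/7b +129.87ms=2/7b
8) 1558.442ms=24/7b +129.87ms=2/7b
9) 1688.312ms=26/7b +129.87ms=2/7b
10) 1818.182ms=4b +606.061ms=4/3b
11) 2424.242ms=16/3b +606.061ms=4/3b
12) 3030.303ms=20/3b +606.061ms=4/3b
13) 3636.364ms=8b +1818.182ms=4b
Σ=12b of 12 (132bpm 4/4) — PASS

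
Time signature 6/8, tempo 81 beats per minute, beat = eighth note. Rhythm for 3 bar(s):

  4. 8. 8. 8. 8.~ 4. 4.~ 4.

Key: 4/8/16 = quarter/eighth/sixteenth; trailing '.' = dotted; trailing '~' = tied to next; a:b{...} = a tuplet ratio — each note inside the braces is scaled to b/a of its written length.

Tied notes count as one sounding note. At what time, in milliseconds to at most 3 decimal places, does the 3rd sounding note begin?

1. 0.0ms @ 0 + 2222.222ms (3)
2. 2222.222ms @ 3 + 1111.111ms (3/2)
3. 3333.333ms @ 9/2 + 1111.111ms (3/2)
4. 4444.444ms @ 6 + 1111.111ms (3/2)
5. 5555.556ms @ 15/2 + 3333.333ms (9/2)
6. 8888.889ms @ 12 + 4444.444ms (6)

note 3 onset = 9/2b = 3333.333ms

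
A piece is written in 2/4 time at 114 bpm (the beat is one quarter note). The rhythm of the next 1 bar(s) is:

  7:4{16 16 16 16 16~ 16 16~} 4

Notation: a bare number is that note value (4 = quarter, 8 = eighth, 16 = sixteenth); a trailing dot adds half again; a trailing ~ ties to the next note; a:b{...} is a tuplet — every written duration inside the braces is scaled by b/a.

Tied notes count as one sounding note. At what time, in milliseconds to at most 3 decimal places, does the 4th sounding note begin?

note 4 onset = 3/7b = 225.564ms

1. 0.0ms @ 0 + 75.188ms (1/7)
2. 75.188ms @ 1/7 + 75.188ms (1/7)
3. 150.376ms @ 2/7 + 75.188ms (1/7)
4. 225.564ms @ 3/7 + 75.188ms (1/7)
5. 300.752ms @ 4/7 + 150.376ms (2/7)
6. 451.128ms @ 6/7 + 601.504ms (8/7)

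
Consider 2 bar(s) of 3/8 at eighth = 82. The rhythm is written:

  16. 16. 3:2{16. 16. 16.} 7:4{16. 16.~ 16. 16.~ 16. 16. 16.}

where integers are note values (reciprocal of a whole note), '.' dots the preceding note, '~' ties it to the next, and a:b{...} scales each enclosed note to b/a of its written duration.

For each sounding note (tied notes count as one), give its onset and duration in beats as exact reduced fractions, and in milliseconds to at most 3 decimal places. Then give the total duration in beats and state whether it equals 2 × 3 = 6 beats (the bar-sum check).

1) 0.0ms=0b +548.78ms=3/4b
2) 548.78ms=3/4b +548.78ms=3/4b
3) 1097.561ms=3/2b +365.854ms=1/2b
4) 1463.415ms=2b +365.854ms=1/2b
5) 1829.268ms=5/2b +365.854ms=1/2b
6) 2195.122ms=3b +313.589ms=3/7b
7) 2508.711ms=24/7b +627.178ms=6/7b
8) 3135.889ms=30/7b +627.178ms=6/7b
9) 3763.066ms=36/7b +313.589ms=3/7b
10) 4076.655ms=39/7b +313.589ms=3/7b
Σ=6b of 6 (82bpm 3/8) — PASS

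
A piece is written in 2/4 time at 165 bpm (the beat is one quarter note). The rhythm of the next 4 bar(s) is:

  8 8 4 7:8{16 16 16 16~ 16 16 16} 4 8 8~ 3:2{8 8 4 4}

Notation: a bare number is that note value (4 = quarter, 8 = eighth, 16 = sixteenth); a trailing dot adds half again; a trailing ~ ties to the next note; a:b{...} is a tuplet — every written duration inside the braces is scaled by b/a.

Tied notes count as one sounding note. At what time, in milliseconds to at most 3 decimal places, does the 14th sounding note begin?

1. 0.0ms @ 0 + 181.818ms (1/2)
2. 181.818ms @ 1/2 + 181.818ms (1/2)
3. 363.636ms @ 1 + 363.636ms (1)
4. 727.273ms @ 2 + 103.896ms (2/7)
5. 831.169ms @ 16/7 + 103.896ms (2/7)
6. 935.065ms @ 18/7 + 103.896ms (2/7)
7. 1038.961ms @ 20/7 + 207.792ms (4/7)
8. 1246.753ms @ 24/7 + 103.896ms (2/7)
9. 1350.649ms @ 26/7 + 103.896ms (2/7)
10. 1454.545ms @ 4 + 363.636ms (1)
11. 1818.182ms @ 5 + 181.818ms (1/2)
12. 2000.0ms @ 11/2 + 303.03ms (5/6)
13. 2303.03ms @ 19/3 + 121.212ms (1/3)
14. 2424.242ms @ 20/3 + 242.424ms (2/3)
15. 2666.667ms @ 22/3 + 242.424ms (2/3)

note 14 onset = 20/3b = 2424.242ms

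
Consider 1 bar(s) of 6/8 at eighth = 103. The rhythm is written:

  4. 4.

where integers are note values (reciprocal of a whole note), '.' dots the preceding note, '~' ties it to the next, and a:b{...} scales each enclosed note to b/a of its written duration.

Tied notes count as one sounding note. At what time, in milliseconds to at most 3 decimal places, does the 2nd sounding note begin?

1. 0.0ms @ 0 + 1747.573ms (3)
2. 1747.573ms @ 3 + 1747.573ms (3)

note 2 onset = 3b = 1747.573ms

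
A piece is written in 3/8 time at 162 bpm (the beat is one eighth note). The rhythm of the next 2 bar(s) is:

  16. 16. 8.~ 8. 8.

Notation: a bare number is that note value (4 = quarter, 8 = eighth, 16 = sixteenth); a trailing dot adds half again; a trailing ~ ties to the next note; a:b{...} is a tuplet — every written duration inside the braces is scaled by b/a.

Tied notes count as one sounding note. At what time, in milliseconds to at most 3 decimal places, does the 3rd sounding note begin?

note 3 onset = 3/2b = 555.556ms

1. 0.0ms @ 0 + 277.778ms (3/4)
2. 277.778ms @ 3/4 + 277.778ms (3/4)
3. 555.556ms @ 3/2 + 1111.111ms (3)
4. 1666.667ms @ 9/2 + 555.556ms (3/2)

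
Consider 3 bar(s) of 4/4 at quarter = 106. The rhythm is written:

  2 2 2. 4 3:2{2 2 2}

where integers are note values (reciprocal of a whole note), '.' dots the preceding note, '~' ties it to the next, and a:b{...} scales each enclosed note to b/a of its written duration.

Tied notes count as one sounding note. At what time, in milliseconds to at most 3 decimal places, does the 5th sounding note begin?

1. 0.0ms @ 0 + 1132.075ms (2)
2. 1132.075ms @ 2 + 1132.075ms (2)
3. 2264.151ms @ 4 + 1698.113ms (3)
4. 3962.264ms @ 7 + 566.038ms (1)
5. 4528.302ms @ 8 + 754.717ms (4/3)
6. 5283.019ms @ 28/3 + 754.717ms (4/3)
7. 6037.736ms @ 32/3 + 754.717ms (4/3)

note 5 onset = 8b = 4528.302ms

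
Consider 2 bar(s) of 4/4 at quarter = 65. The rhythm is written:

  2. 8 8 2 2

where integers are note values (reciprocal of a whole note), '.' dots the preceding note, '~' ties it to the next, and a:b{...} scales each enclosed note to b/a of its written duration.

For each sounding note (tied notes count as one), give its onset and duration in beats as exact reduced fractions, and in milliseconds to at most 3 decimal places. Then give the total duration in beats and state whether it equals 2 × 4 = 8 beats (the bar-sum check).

1) 0.0ms=0b +2769.231ms=3b
2) 2769.231ms=3b +461.538ms=1/2b
3) 3230.769ms=7/2b +461.538ms=1/2b
4) 3692.308ms=4b +1846.154ms=2b
5) 5538.462ms=6b +1846.154ms=2b
Σ=8b of 8 (65bpm 4/4) — PASS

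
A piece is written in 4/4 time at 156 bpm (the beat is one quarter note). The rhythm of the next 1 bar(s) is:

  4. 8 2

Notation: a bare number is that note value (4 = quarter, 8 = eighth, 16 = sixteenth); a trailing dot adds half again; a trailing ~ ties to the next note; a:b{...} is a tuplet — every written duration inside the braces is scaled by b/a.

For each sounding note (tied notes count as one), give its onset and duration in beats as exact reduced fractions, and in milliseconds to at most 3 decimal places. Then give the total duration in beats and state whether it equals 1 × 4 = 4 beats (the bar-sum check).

1) 0.0ms=0b +576.923ms=3/2b
2) 576.923ms=3/2b +192.308ms=1/2b
3) 769.231ms=2b +769.231ms=2b
Σ=4b of 4 (156bpm 4/4) — PASS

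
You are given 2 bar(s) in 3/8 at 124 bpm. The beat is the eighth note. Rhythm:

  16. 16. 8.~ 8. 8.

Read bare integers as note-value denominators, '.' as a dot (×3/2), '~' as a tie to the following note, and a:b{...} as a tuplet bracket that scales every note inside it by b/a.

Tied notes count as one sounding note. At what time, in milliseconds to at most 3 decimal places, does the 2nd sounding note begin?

1. 0.0ms @ 0 + 362.903ms (3/4)
2. 362.903ms @ 3/4 + 362.903ms (3/4)
3. 725.806ms @ 3/2 + 1451.613ms (3)
4. 2177.419ms @ 9/2 + 725.806ms (3/2)

note 2 onset = 3/4b = 362.903ms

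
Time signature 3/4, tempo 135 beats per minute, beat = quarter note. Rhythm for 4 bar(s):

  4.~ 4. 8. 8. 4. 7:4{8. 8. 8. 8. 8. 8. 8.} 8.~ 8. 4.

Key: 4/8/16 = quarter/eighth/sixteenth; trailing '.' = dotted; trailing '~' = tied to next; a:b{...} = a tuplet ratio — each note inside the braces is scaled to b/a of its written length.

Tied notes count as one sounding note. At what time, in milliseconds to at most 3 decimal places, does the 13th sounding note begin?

1. 0.0ms @ 0 + 1333.333ms (3)
2. 1333.333ms @ 3 + 333.333ms (3/4)
3. 1666.667ms @ 15/4 + 333.333ms (3/4)
4. 2000.0ms @ 9/2 + 666.667ms (3/2)
5. 2666.667ms @ 6 + 190.476ms (3/7)
6. 2857.143ms @ 45/7 + 190.476ms (3/7)
7. 3047.619ms @ 48/7 + 190.476ms (3/7)
8. 3238.095ms @ 51/7 + 190.476ms (3/7)
9. 3428.571ms @ 54/7 + 190.476ms (3/7)
10. 3619.048ms @ 57/7 + 190.476ms (3/7)
11. 3809.524ms @ 60/7 + 190.476ms (3/7)
12. 4000.0ms @ 9 + 666.667ms (3/2)
13. 4666.667ms @ 21/2 + 666.667ms (3/2)

note 13 onset = 21/2b = 4666.667ms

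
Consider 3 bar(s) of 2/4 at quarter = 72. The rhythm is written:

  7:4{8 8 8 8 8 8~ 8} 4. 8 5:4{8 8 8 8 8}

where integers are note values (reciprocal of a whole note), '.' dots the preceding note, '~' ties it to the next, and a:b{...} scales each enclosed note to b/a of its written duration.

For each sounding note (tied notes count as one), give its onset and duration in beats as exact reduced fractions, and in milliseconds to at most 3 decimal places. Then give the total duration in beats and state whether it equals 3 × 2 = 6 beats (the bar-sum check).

1) 0.0ms=0b +238.095ms=2/7b
2) 238.095ms=2/7b +238.095ms=2/7b
3) 476.19ms=4/7b +238.095ms=2/7b
4) 714.286ms=6/7b +238.095ms=2/7b
5) 952.381ms=8/7b +238.095ms=2/7b
6) 1190.476ms=10/7b +476.19ms=4/7b
7) 1666.667ms=2b +1250.0ms=3/2b
8) 2916.667ms=7/2b +416.667ms=1/2b
9) 3333.333ms=4b +333.333ms=2/5b
10) 3666.667ms=22/5b +333.333ms=2/5b
11) 4000.0ms=24/5b +333.333ms=2/5b
12) 4333.333ms=26/5b +333.333ms=2/5b
13) 4666.667ms=28/5b +333.333ms=2/5b
Σ=6b of 6 (72bpm 2/4) — PASS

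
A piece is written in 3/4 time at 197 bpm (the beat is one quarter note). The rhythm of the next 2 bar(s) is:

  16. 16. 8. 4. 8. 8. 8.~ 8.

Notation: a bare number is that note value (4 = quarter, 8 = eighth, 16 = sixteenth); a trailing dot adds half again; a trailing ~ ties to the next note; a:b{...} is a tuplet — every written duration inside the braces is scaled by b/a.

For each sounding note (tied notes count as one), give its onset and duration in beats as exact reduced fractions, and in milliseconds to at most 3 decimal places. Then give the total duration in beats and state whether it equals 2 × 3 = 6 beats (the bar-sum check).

1) 0.0ms=0b +114.213ms=3/8b
2) 114.213ms=3/8b +114.213ms=3/8b
3) 228.426ms=3/4b +228.426ms=3/4b
4) 456.853ms=3/2b +456.853ms=3/2b
5) 913.706ms=3b +228.426ms=3/4b
6) 1142.132ms=15/4b +228.426ms=3/4b
7) 1370.558ms=9/2b +456.853ms=3/2b
Σ=6b of 6 (197bpm 3/4) — PASS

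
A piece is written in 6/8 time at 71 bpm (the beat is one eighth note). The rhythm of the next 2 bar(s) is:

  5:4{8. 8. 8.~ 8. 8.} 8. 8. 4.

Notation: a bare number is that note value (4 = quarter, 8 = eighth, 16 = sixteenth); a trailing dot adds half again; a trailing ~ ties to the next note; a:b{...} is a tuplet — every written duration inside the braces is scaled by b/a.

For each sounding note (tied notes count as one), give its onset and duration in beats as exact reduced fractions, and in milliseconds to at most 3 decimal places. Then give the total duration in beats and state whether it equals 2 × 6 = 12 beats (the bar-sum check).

1) 0.0ms=0b +1014.085ms=6/5b
2) 1014.085ms=6/5b +1014.085ms=6/5b
3) 2028.169ms=12/5b +2028.169ms=12/5b
4) 4056.338ms=24/5b +1014.085ms=6/5b
5) 5070.423ms=6b +1267.606ms=3/2b
6) 6338.028ms=15/2b +1267.606ms=3/2b
7) 7605.634ms=9b +2535.211ms=3b
Σ=12b of 12 (71bpm 6/8) — PASS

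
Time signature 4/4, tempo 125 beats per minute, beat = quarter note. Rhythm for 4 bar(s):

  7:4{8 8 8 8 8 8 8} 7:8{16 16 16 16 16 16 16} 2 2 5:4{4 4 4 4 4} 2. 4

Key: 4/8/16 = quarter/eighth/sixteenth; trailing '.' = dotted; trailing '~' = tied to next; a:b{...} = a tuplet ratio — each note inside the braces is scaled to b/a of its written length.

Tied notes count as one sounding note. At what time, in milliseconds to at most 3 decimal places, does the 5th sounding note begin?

1. 0.0ms @ 0 + 137.143ms (2/7)
2. 137.143ms @ 2/7 + 137.143ms (2/7)
3. 274.286ms @ 4/7 + 137.143ms (2/7)
4. 411.429ms @ 6/7 + 137.143ms (2/7)
5. 548.571ms @ 8/7 + 137.143ms (2/7)
6. 685.714ms @ 10/7 + 137.143ms (2/7)
7. 822.857ms @ 12/7 + 137.143ms (2/7)
8. 960.0ms @ 2 + 137.143ms (2/7)
9. 1097.143ms @ 16/7 + 137.143ms (2/7)
10. 1234.286ms @ 18/7 + 137.143ms (2/7)
11. 1371.429ms @ 20/7 + 137.143ms (2/7)
12. 1508.571ms @ 22/7 + 137.143ms (2/7)
13. 1645.714ms @ 24/7 + 137.143ms (2/7)
14. 1782.857ms @ 26/7 + 137.143ms (2/7)
15. 1920.0ms @ 4 + 960.0ms (2)
16. 2880.0ms @ 6 + 960.0ms (2)
17. 3840.0ms @ 8 + 384.0ms (4/5)
18. 4224.0ms @ 44/5 + 384.0ms (4/5)
19. 4608.0ms @ 48/5 + 384.0ms (4/5)
20. 4992.0ms @ 52/5 + 384.0ms (4/5)
21. 5376.0ms @ 56/5 + 384.0ms (4/5)
22. 5760.0ms @ 12 + 1440.0ms (3)
23. 7200.0ms @ 15 + 480.0ms (1)

note 5 onset = 8/7b = 548.571ms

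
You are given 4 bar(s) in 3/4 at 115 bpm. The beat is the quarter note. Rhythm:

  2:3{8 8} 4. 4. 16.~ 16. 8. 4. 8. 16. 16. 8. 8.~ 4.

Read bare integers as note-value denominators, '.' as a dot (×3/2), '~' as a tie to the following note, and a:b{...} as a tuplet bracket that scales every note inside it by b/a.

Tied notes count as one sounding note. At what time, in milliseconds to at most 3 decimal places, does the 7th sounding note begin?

note 7 onset = 6b = 3130.435ms

1. 0.0ms @ 0 + 391.304ms (3/4)
2. 391.304ms @ 3/4 + 391.304ms (3/4)
3. 782.609ms @ 3/2 + 782.609ms (3/2)
4. 1565.217ms @ 3 + 782.609ms (3/2)
5. 2347.826ms @ 9/2 + 391.304ms (3/4)
6. 2739.13ms @ 21/4 + 391.304ms (3/4)
7. 3130.435ms @ 6 + 782.609ms (3/2)
8. 3913.043ms @ 15/2 + 391.304ms (3/4)
9. 4304.348ms @ 33/4 + 195.652ms (3/8)
10. 4500.0ms @ 69/8 + 195.652ms (3/8)
11. 4695.652ms @ 9 + 391.304ms (3/4)
12. 5086.957ms @ 39/4 + 1173.913ms (9/4)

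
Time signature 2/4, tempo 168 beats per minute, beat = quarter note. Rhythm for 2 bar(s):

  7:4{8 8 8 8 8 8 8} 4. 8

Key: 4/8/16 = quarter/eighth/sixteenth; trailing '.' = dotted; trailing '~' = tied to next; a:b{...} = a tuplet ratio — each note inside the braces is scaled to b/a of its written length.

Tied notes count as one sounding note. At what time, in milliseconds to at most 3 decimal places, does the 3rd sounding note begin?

note 3 onset = 4/7b = 204.082ms

1. 0.0ms @ 0 + 102.041ms (2/7)
2. 102.041ms @ 2/7 + 102.041ms (2/7)
3. 204.082ms @ 4/7 + 102.041ms (2/7)
4. 306.122ms @ 6/7 + 102.041ms (2/7)
5. 408.163ms @ 8/7 + 102.041ms (2/7)
6. 510.204ms @ 10/7 + 102.041ms (2/7)
7. 612.245ms @ 12/7 + 102.041ms (2/7)
8. 714.286ms @ 2 + 535.714ms (3/2)
9. 1250.0ms @ 7/2 + 178.571ms (1/2)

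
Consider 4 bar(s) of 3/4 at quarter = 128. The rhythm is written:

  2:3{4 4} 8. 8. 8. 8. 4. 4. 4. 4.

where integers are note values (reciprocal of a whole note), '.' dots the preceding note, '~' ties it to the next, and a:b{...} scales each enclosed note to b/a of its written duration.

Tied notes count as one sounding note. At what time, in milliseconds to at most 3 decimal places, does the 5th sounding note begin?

note 5 onset = 9/2b = 2109.375ms

1. 0.0ms @ 0 + 703.125ms (3/2)
2. 703.125ms @ 3/2 + 703.125ms (3/2)
3. 1406.25ms @ 3 + 351.562ms (3/4)
4. 1757.812ms @ 15/4 + 351.562ms (3/4)
5. 2109.375ms @ 9/2 + 351.562ms (3/4)
6. 2460.938ms @ 21/4 + 351.562ms (3/4)
7. 2812.5ms @ 6 + 703.125ms (3/2)
8. 3515.625ms @ 15/2 + 703.125ms (3/2)
9. 4218.75ms @ 9 + 703.125ms (3/2)
10. 4921.875ms @ 21/2 + 703.125ms (3/2)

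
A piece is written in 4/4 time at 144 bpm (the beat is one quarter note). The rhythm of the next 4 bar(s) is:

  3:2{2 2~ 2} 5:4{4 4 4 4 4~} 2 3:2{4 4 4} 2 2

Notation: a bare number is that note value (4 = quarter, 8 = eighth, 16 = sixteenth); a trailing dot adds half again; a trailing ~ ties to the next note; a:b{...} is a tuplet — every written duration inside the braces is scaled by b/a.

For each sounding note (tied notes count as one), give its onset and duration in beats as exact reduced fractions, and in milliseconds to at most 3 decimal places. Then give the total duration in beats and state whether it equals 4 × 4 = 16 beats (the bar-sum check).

1) 0.0ms=0b +555.556ms=4/3b
2) 555.556ms=4/3b +1111.111ms=8/3b
3) 1666.667ms=4b +333.333ms=4/5b
4) 2000.0ms=24/5b +333.333ms=4/5b
5) 2333.333ms=28/5b +333.333ms=4/5b
6) 2666.667ms=32/5b +333.333ms=4/5b
7) 3000.0ms=36/5b +1166.667ms=14/5b
8) 4166.667ms=10b +277.778ms=2/3b
9) 4444.444ms=32/3b +277.778ms=2/3b
10) 4722.222ms=34/3b +277.778ms=2/3b
11) 5000.0ms=12b +833.333ms=2b
12) 5833.333ms=14b +833.333ms=2b
Σ=16b of 16 (144bpm 4/4) — PASS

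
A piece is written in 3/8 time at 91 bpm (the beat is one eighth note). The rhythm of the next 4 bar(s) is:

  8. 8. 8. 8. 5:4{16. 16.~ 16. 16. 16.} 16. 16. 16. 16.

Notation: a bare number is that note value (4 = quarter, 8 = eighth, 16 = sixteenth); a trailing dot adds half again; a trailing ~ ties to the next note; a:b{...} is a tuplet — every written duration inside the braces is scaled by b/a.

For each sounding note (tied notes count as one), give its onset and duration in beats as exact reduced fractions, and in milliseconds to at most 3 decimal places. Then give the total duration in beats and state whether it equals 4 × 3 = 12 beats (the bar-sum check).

1) 0.0ms=0b +989.011ms=3/2b
2) 989.011ms=3/2b +989.011ms=3/2b
3) 1978.022ms=3b +989.011ms=3/2b
4) 2967.033ms=9/2b +989.011ms=3/2b
5) 3956.044ms=6b +395.604ms=3/5b
6) 4351.648ms=33/5b +791.209ms=6/5b
7) 5142.857ms=39/5b +395.604ms=3/5b
8) 5538.462ms=42/5b +395.604ms=3/5b
9) 5934.066ms=9b +494.505ms=3/4b
10) 6428.571ms=39/4b +494.505ms=3/4b
11) 6923.077ms=21/2b +494.505ms=3/4b
12) 7417.582ms=45/4b +494.505ms=3/4b
Σ=12b of 12 (91bpm 3/8) — PASS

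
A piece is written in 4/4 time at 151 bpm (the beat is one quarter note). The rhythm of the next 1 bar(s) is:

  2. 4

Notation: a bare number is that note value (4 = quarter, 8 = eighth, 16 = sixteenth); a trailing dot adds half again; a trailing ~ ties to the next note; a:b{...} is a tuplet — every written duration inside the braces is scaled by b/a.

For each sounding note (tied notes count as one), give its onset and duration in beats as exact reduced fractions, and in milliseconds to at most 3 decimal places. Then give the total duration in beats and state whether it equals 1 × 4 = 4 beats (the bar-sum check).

1) 0.0ms=0b +1192.053ms=3b
2) 1192.053ms=3b +397.351ms=1b
Σ=4b of 4 (151bpm 4/4) — PASS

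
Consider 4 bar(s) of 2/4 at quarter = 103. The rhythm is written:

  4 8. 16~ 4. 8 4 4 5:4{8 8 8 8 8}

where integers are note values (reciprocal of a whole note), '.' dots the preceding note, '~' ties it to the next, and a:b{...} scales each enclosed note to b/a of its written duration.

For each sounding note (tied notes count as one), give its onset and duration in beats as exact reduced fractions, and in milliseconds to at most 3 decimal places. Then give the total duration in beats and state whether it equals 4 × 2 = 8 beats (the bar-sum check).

1) 0.0ms=0b +582.524ms=1b
2) 582.524ms=1b +436.893ms=3/4b
3) 1019.417ms=7/4b +1019.417ms=7/4b
4) 2038.835ms=7/2b +291.262ms=1/2b
5) 2330.097ms=4b +582.524ms=1b
6) 2912.621ms=5b +582.524ms=1b
7) 3495.146ms=6b +233.01ms=2/5b
8) 3728.155ms=32/5b +233.01ms=2/5b
9) 3961.165ms=34/5b +233.01ms=2/5b
10) 4194.175ms=36/5b +233.01ms=2/5b
11) 4427.184ms=38/5b +233.01ms=2/5b
Σ=8b of 8 (103bpm 2/4) — PASS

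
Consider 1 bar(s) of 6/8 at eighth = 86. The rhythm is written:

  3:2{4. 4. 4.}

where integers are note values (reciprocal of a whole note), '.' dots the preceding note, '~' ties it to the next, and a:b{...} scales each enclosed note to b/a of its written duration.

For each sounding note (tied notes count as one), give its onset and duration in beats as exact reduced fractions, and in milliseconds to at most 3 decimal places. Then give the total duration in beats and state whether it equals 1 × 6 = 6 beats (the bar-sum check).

1) 0.0ms=0b +1395.349ms=2b
2) 1395.349ms=2b +1395.349ms=2b
3) 2790.698ms=4b +1395.349ms=2b
Σ=6b of 6 (86bpm 6/8) — PASS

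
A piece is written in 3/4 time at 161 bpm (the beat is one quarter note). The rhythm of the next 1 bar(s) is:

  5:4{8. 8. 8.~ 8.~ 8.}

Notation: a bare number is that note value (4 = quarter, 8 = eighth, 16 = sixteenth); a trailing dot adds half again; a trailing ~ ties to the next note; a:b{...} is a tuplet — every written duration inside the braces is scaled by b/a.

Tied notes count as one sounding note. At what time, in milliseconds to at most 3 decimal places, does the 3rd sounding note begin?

note 3 onset = 6/5b = 447.205ms

1. 0.0ms @ 0 + 223.602ms (3/5)
2. 223.602ms @ 3/5 + 223.602ms (3/5)
3. 447.205ms @ 6/5 + 670.807ms (9/5)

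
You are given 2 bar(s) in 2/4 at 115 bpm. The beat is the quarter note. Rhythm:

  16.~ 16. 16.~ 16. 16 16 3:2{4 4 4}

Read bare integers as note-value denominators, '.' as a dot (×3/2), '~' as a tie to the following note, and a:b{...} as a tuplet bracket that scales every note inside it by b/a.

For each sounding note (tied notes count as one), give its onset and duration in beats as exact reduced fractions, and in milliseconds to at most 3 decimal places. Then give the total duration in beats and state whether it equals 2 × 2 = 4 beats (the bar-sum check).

1) 0.0ms=0b +391.304ms=3/4b
2) 391.304ms=3/4b +391.304ms=3/4b
3) 782.609ms=3/2b +130.435ms=1/4b
4) 913.043ms=7/4b +130.435ms=1/4b
5) 1043.478ms=2b +347.826ms=2/3b
6) 1391.304ms=8/3b +347.826ms=2/3b
7) 1739.13ms=10/3b +347.826ms=2/3b
Σ=4b of 4 (115bpm 2/4) — PASS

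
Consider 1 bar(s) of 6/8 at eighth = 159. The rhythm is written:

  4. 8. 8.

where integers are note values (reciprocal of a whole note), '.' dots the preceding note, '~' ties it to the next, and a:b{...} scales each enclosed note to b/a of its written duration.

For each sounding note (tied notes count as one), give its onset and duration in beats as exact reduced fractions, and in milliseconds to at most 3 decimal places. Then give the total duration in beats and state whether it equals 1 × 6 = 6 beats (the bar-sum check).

1) 0.0ms=0b +1132.075ms=3b
2) 1132.075ms=3b +566.038ms=3/2b
3) 1698.113ms=9/2b +566.038ms=3/2b
Σ=6b of 6 (159bpm 6/8) — PASS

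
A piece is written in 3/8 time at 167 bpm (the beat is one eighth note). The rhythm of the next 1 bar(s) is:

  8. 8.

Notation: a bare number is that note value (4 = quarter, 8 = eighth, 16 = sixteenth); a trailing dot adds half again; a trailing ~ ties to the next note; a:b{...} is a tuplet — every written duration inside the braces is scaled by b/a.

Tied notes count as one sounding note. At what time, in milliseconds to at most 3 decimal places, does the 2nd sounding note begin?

1. 0.0ms @ 0 + 538.922ms (3/2)
2. 538.922ms @ 3/2 + 538.922ms (3/2)

note 2 onset = 3/2b = 538.922ms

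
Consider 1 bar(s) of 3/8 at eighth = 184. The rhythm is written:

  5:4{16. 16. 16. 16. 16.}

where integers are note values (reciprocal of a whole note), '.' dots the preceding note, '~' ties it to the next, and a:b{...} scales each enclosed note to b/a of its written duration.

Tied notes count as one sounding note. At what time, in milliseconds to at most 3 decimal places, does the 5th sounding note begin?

1. 0.0ms @ 0 + 195.652ms (3/5)
2. 195.652ms @ 3/5 + 195.652ms (3/5)
3. 391.304ms @ 6/5 + 195.652ms (3/5)
4. 586.957ms @ 9/5 + 195.652ms (3/5)
5. 782.609ms @ 12/5 + 195.652ms (3/5)

note 5 onset = 12/5b = 782.609ms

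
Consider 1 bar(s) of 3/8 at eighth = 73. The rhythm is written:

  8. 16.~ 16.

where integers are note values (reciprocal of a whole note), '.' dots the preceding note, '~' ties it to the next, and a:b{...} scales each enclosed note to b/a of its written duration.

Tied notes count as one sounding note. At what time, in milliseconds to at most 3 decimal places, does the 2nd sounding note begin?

1. 0.0ms @ 0 + 1232.877ms (3/2)
2. 1232.877ms @ 3/2 + 1232.877ms (3/2)

note 2 onset = 3/2b = 1232.877ms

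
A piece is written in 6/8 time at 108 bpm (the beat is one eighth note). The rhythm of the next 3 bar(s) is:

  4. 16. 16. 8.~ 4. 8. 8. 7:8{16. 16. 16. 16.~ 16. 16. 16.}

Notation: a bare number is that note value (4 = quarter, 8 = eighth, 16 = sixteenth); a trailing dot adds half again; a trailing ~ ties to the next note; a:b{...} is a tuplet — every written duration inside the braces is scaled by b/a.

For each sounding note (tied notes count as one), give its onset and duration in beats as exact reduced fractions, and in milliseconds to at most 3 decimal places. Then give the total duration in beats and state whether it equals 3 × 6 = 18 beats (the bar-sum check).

1) 0.0ms=0b +1666.667ms=3b
2) 1666.667ms=3b +416.667ms=3/4b
3) 2083.333ms=15/4b +416.667ms=3/4b
4) 2500.0ms=9/2b +2500.0ms=9/2b
5) 5000.0ms=9b +833.333ms=3/2b
6) 5833.333ms=21/2b +833.333ms=3/2b
7) 6666.667ms=12b +476.19ms=6/7b
8) 7142.857ms=90/7b +476.19ms=6/7b
9) 7619.048ms=96/7b +476.19ms=6/7b
10) 8095.238ms=102/7b +952.381ms=12/7b
11) 9047.619ms=114/7b +476.19ms=6/7b
12) 9523.81ms=120/7b +476.19ms=6/7b
Σ=18b of 18 (108bpm 6/8) — PASS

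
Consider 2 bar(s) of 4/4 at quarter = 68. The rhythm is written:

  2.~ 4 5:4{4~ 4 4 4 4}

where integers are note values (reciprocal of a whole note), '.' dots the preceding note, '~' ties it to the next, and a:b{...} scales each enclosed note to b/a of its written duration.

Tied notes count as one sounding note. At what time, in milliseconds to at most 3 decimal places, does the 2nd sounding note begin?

note 2 onset = 4b = 3529.412ms

1. 0.0ms @ 0 + 3529.412ms (4)
2. 3529.412ms @ 4 + 1411.765ms (8/5)
3. 4941.176ms @ 28/5 + 705.882ms (4/5)
4. 5647.059ms @ 32/5 + 705.882ms (4/5)
5. 6352.941ms @ 36/5 + 705.882ms (4/5)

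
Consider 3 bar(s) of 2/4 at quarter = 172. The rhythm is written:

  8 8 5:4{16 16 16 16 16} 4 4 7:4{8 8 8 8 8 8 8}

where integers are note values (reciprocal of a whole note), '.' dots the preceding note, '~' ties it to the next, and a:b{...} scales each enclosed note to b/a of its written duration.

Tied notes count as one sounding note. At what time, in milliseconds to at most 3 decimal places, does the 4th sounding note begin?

1. 0.0ms @ 0 + 174.419ms (1/2)
2. 174.419ms @ 1/2 + 174.419ms (1/2)
3. 348.837ms @ 1 + 69.767ms (1/5)
4. 418.605ms @ 6/5 + 69.767ms (1/5)
5. 488.372ms @ 7/5 + 69.767ms (1/5)
6. 558.14ms @ 8/5 + 69.767ms (1/5)
7. 627.907ms @ 9/5 + 69.767ms (1/5)
8. 697.674ms @ 2 + 348.837ms (1)
9. 1046.512ms @ 3 + 348.837ms (1)
10. 1395.349ms @ 4 + 99.668ms (2/7)
11. 1495.017ms @ 30/7 + 99.668ms (2/7)
12. 1594.684ms @ 32/7 + 99.668ms (2/7)
13. 1694.352ms @ 34/7 + 99.668ms (2/7)
14. 1794.02ms @ 36/7 + 99.668ms (2/7)
15. 1893.688ms @ 38/7 + 99.668ms (2/7)
16. 1993.355ms @ 40/7 + 99.668ms (2/7)

note 4 onset = 6/5b = 418.605ms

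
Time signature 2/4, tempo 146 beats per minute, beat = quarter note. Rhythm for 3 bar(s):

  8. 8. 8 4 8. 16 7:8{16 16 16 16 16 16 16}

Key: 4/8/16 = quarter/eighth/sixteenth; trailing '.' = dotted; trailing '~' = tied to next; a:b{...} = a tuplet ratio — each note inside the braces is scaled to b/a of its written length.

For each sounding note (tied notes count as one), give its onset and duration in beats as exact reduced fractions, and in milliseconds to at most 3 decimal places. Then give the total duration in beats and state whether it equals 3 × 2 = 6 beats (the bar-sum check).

1) 0.0ms=0b +308.219ms=3/4b
2) 308.219ms=3/4b +308.219ms=3/4b
3) 616.438ms=3/2b +205.479ms=1/2b
4) 821.918ms=2b +410.959ms=1b
5) 1232.877ms=3b +308.219ms=3/4b
6) 1541.096ms=15/4b +102.74ms=1/4b
7) 1643.836ms=4b +117.417ms=2/7b
8) 1761.252ms=30/7b +117.417ms=2/7b
9) 1878.669ms=32/7b +117.417ms=2/7b
10) 1996.086ms=34/7b +117.417ms=2/7b
11) 2113.503ms=36/7b +117.417ms=2/7b
12) 2230.92ms=38/7b +117.417ms=2/7b
13) 2348.337ms=40/7b +117.417ms=2/7b
Σ=6b of 6 (146bpm 2/4) — PASS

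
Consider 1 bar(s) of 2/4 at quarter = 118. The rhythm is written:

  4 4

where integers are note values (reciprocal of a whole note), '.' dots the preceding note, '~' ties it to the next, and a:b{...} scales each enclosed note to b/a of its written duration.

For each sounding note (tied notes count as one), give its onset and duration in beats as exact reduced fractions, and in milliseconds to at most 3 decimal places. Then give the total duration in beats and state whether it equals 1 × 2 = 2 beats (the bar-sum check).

1) 0.0ms=0b +508.475ms=1b
2) 508.475ms=1b +508.475ms=1b
Σ=2b of 2 (118bpm 2/4) — PASS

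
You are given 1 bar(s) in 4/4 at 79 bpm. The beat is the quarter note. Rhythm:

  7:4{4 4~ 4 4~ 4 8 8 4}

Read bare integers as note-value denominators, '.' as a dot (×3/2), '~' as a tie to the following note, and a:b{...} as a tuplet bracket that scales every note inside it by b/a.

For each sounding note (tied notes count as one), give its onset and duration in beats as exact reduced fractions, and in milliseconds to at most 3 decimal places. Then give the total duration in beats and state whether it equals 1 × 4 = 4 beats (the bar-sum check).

1) 0.0ms=0b +433.996ms=4/7b
2) 433.996ms=4/7b +867.993ms=8/7b
3) 1301.989ms=12/7b +867.993ms=8/7b
4) 2169.982ms=20/7b +216.998ms=2/7b
5) 2386.98ms=22/7b +216.998ms=2/7b
6) 2603.978ms=24/7b +433.996ms=4/7b
Σ=4b of 4 (79bpm 4/4) — PASS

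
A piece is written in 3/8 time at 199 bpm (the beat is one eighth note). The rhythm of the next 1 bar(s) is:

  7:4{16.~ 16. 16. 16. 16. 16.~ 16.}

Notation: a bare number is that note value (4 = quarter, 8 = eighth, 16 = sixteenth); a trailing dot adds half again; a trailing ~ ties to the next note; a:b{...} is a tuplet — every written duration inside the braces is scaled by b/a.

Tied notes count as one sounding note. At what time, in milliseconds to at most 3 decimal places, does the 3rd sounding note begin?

note 3 onset = 9/7b = 387.653ms

1. 0.0ms @ 0 + 258.435ms (6/7)
2. 258.435ms @ 6/7 + 129.218ms (3/7)
3. 387.653ms @ 9/7 + 129.218ms (3/7)
4. 516.87ms @ 12/7 + 129.218ms (3/7)
5. 646.088ms @ 15/7 + 258.435ms (6/7)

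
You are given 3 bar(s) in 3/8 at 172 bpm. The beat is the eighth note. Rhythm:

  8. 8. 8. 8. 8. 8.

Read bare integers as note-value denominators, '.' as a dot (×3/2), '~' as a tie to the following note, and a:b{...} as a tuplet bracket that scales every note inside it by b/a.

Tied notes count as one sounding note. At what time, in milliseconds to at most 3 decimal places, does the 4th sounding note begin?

note 4 onset = 9/2b = 1569.767ms

1. 0.0ms @ 0 + 523.256ms (3/2)
2. 523.256ms @ 3/2 + 523.256ms (3/2)
3. 1046.512ms @ 3 + 523.256ms (3/2)
4. 1569.767ms @ 9/2 + 523.256ms (3/2)
5. 2093.023ms @ 6 + 523.256ms (3/2)
6. 2616.279ms @ 15/2 + 523.256ms (3/2)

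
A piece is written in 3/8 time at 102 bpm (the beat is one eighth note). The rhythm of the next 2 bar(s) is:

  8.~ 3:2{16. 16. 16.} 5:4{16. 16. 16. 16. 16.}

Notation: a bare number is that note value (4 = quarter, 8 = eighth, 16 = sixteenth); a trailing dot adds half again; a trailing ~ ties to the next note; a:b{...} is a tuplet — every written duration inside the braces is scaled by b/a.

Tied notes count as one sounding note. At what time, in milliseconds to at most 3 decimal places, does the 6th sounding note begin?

1. 0.0ms @ 0 + 1176.471ms (2)
2. 1176.471ms @ 2 + 294.118ms (1/2)
3. 1470.588ms @ 5/2 + 294.118ms (1/2)
4. 1764.706ms @ 3 + 352.941ms (3/5)
5. 2117.647ms @ 18/5 + 352.941ms (3/5)
6. 2470.588ms @ 21/5 + 352.941ms (3/5)
7. 2823.529ms @ 24/5 + 352.941ms (3/5)
8. 3176.471ms @ 27/5 + 352.941ms (3/5)

note 6 onset = 21/5b = 2470.588ms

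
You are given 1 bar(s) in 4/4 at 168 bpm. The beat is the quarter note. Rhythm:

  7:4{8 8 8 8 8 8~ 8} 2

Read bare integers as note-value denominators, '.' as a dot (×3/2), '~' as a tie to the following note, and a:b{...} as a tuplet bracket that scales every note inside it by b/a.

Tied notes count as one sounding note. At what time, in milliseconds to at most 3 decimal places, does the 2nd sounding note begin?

1. 0.0ms @ 0 + 102.041ms (2/7)
2. 102.041ms @ 2/7 + 102.041ms (2/7)
3. 204.082ms @ 4/7 + 102.041ms (2/7)
4. 306.122ms @ 6/7 + 102.041ms (2/7)
5. 408.163ms @ 8/7 + 102.041ms (2/7)
6. 510.204ms @ 10/7 + 204.082ms (4/7)
7. 714.286ms @ 2 + 714.286ms (2)

note 2 onset = 2/7b = 102.041ms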